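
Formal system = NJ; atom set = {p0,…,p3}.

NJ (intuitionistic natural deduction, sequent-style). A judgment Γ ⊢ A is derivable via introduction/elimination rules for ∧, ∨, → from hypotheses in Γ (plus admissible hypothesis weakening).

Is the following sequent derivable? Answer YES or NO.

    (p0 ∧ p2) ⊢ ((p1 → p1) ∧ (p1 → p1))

Derivation trace:
[Wk] (p0 ∧ p2) ⊢ ((p1 → p1) ∧ (p1 → p1))
  [∧I]  ⊢ ((p1 → p1) ∧ (p1 → p1))
    [→I]  ⊢ (p1 → p1)
      [Ax] p1 ⊢ p1
    [→I]  ⊢ (p1 → p1)
      [Ax] p1 ⊢ p1

Result: YES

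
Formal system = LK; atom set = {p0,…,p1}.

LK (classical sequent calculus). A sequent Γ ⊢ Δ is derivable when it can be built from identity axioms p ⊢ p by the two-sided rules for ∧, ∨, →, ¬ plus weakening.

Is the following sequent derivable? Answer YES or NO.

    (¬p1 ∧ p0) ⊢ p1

Enumerate valuations to refute Γ ⊢ Δ:
  v=00: Γ:[(¬p1 ∧ p0)=F] Δ:[p1=F] refutes=False
  v=01: Γ:[(¬p1 ∧ p0)=F] Δ:[p1=T] refutes=False
  v=10: Γ:[(¬p1 ∧ p0)=T] Δ:[p1=F] refutes=True  ← countermodel

Result: NO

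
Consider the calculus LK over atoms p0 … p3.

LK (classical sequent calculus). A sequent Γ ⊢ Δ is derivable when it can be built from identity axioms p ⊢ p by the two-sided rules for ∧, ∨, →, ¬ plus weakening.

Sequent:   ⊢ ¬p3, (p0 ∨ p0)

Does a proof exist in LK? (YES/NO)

Search for a countermodel by truth-table:
  v=0000: Γ:[] Δ:[¬p3=T, (p0 ∨ p0)=F] refutes=False
  v=0001: Γ:[] Δ:[¬p3=F, (p0 ∨ p0)=F] refutes=True  ← countermodel

Result: NO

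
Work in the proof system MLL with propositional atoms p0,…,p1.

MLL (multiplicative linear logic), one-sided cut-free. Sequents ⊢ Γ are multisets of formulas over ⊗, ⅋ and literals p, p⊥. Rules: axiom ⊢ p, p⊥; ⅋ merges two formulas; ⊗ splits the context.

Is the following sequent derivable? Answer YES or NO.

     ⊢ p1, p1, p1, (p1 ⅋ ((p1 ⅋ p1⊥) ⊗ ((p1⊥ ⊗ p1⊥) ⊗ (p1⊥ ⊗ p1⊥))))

Derivation (root first):
[⅋]  ⊢ p1, p1, p1, (p1 ⅋ ((p1 ⅋ p1⊥) ⊗ ((p1⊥ ⊗ p1⊥) ⊗ (p1⊥ ⊗ p1⊥))))
  [⊗]  ⊢ p1, p1, p1, p1, ((p1 ⅋ p1⊥) ⊗ ((p1⊥ ⊗ p1⊥) ⊗ (p1⊥ ⊗ p1⊥)))
    [⅋]  ⊢ (p1 ⅋ p1⊥)
      [Ax]  ⊢ p1, p1⊥
    [⊗]  ⊢ p1, p1, p1, p1, ((p1⊥ ⊗ p1⊥) ⊗ (p1⊥ ⊗ p1⊥))
      [⊗]  ⊢ p1, p1, (p1⊥ ⊗ p1⊥)
        [Ax]  ⊢ p1, p1⊥
        [Ax]  ⊢ p1, p1⊥
      [⊗]  ⊢ p1, p1, (p1⊥ ⊗ p1⊥)
        [Ax]  ⊢ p1, p1⊥
        [Ax]  ⊢ p1, p1⊥

Result: YES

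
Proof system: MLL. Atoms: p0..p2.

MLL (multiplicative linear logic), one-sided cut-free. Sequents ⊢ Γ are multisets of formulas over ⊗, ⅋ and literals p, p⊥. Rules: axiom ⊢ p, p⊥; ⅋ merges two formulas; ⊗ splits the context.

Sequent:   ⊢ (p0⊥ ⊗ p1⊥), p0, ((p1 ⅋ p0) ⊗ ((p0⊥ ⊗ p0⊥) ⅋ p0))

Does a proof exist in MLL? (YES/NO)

Proof tree:
[⊗]  ⊢ (p0⊥ ⊗ p1⊥), p0, ((p1 ⅋ p0) ⊗ ((p0⊥ ⊗ p0⊥) ⅋ p0))
  [⅋]  ⊢ (p0⊥ ⊗ p1⊥), (p1 ⅋ p0)
    [⊗]  ⊢ p0, p1, (p0⊥ ⊗ p1⊥)
      [Ax]  ⊢ p0, p0⊥
      [Ax]  ⊢ p1, p1⊥
  [⅋]  ⊢ p0, ((p0⊥ ⊗ p0⊥) ⅋ p0)
    [⊗]  ⊢ p0, p0, (p0⊥ ⊗ p0⊥)
      [Ax]  ⊢ p0, p0⊥
      [Ax]  ⊢ p0, p0⊥

Result: YES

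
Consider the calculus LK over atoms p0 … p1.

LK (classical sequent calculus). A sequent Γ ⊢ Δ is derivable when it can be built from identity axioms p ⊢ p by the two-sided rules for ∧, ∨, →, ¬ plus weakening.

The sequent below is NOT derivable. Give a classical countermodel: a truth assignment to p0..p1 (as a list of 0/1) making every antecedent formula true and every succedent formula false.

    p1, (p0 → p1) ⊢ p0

Enumerate valuations to refute Γ ⊢ Δ:
  v=00: Γ:[p1=F, (p0 → p1)=T] Δ:[p0=F] refutes=False
  v=01: Γ:[p1=T, (p0 → p1)=T] Δ:[p0=F] refutes=True  ← countermodel

Result: [0, 1]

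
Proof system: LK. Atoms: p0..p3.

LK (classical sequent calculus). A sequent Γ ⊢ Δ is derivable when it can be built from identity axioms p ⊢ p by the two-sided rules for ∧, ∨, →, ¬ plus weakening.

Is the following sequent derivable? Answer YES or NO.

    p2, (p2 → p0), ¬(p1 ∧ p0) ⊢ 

Enumerate valuations to refute Γ ⊢ Δ:
  v=0000: Γ:[p2=F, (p2 → p0)=T, ¬(p1 ∧ p0)=T] Δ:[] refutes=False
  v=0001: Γ:[p2=F, (p2 → p0)=T, ¬(p1 ∧ p0)=T] Δ:[] refutes=False
  v=0010: Γ:[p2=T, (p2 → p0)=F, ¬(p1 ∧ p0)=T] Δ:[] refutes=False
  v=0011: Γ:[p2=T, (p2 → p0)=F, ¬(p1 ∧ p0)=T] Δ:[] refutes=False
  v=0100: Γ:[p2=F, (p2 → p0)=T, ¬(p1 ∧ p0)=T] Δ:[] refutes=False
  v=0101: Γ:[p2=F, (p2 → p0)=T, ¬(p1 ∧ p0)=T] Δ:[] refutes=False
  v=0110: Γ:[p2=T, (p2 → p0)=F, ¬(p1 ∧ p0)=T] Δ:[] refutes=False
  v=0111: Γ:[p2=T, (p2 → p0)=F, ¬(p1 ∧ p0)=T] Δ:[] refutes=False
  v=1000: Γ:[p2=F, (p2 → p0)=T, ¬(p1 ∧ p0)=T] Δ:[] refutes=False
  v=1001: Γ:[p2=F, (p2 → p0)=T, ¬(p1 ∧ p0)=T] Δ:[] refutes=False
  v=1010: Γ:[p2=T, (p2 → p0)=T, ¬(p1 ∧ p0)=T] Δ:[] refutes=True  ← countermodel

Result: NO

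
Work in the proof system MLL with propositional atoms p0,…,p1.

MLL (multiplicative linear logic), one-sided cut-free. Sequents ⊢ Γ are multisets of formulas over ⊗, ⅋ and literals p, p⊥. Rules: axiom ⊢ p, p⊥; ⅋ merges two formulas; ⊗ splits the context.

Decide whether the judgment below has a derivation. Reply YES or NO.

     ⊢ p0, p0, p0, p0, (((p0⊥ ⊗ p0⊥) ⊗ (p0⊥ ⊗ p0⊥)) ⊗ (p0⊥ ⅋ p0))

Derivation trace:
[⊗]  ⊢ p0, p0, p0, p0, (((p0⊥ ⊗ p0⊥) ⊗ (p0⊥ ⊗ p0⊥)) ⊗ (p0⊥ ⅋ p0))
  [⊗]  ⊢ p0, p0, p0, p0, ((p0⊥ ⊗ p0⊥) ⊗ (p0⊥ ⊗ p0⊥))
    [⊗]  ⊢ p0, p0, (p0⊥ ⊗ p0⊥)
      [Ax]  ⊢ p0, p0⊥
      [Ax]  ⊢ p0, p0⊥
    [⊗]  ⊢ p0, p0, (p0⊥ ⊗ p0⊥)
      [Ax]  ⊢ p0, p0⊥
      [Ax]  ⊢ p0, p0⊥
  [⅋]  ⊢ (p0⊥ ⅋ p0)
    [Ax]  ⊢ p0, p0⊥

Result: YES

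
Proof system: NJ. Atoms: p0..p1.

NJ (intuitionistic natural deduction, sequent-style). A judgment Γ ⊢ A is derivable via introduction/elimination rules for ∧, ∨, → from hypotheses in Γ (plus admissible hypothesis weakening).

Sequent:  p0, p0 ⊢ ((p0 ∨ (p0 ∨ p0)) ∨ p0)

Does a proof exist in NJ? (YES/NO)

Proof tree:
[∨I₁] p0, p0 ⊢ ((p0 ∨ (p0 ∨ p0)) ∨ p0)
  [∨I₂] p0, p0 ⊢ (p0 ∨ (p0 ∨ p0))
    [∨I₁] p0, p0 ⊢ (p0 ∨ p0)
      [Wk] p0, p0 ⊢ p0
        [Ax] p0 ⊢ p0

Result: YES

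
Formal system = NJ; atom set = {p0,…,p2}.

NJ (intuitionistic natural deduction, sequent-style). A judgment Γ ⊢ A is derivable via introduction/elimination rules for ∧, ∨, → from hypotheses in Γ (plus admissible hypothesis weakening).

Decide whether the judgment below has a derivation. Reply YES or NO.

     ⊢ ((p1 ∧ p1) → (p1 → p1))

Proof tree:
[→I]  ⊢ ((p1 ∧ p1) → (p1 → p1))
  [→I] (p1 ∧ p1) ⊢ (p1 → p1)
    [Wk] p1, (p1 ∧ p1) ⊢ p1
      [Ax] p1 ⊢ p1

Result: YES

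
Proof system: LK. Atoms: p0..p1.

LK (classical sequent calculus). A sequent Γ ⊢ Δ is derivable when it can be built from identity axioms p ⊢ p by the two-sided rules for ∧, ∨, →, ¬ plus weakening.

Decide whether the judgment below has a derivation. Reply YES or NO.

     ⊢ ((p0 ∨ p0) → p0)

Derivation (root first):
[→R]  ⊢ ((p0 ∨ p0) → p0)
  [∨L] (p0 ∨ p0) ⊢ p0
    [Ax] p0 ⊢ p0
    [Ax] p0 ⊢ p0

Result: YES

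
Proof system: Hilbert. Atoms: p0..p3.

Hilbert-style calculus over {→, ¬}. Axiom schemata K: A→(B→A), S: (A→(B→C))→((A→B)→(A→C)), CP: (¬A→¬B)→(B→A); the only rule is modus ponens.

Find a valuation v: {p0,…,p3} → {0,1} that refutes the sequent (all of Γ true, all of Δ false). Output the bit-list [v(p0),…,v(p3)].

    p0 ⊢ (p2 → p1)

Search for a countermodel by truth-table:
  v=0000: Γ:[p0=F] Δ:[(p2 → p1)=T] refutes=False
  v=0001: Γ:[p0=F] Δ:[(p2 → p1)=T] refutes=False
  v=0010: Γ:[p0=F] Δ:[(p2 → p1)=F] refutes=False
  v=0011: Γ:[p0=F] Δ:[(p2 → p1)=F] refutes=False
  v=0100: Γ:[p0=F] Δ:[(p2 → p1)=T] refutes=False
  v=0101: Γ:[p0=F] Δ:[(p2 → p1)=T] refutes=False
  v=0110: Γ:[p0=F] Δ:[(p2 → p1)=T] refutes=False
  v=0111: Γ:[p0=F] Δ:[(p2 → p1)=T] refutes=False
  v=1000: Γ:[p0=T] Δ:[(p2 → p1)=T] refutes=False
  v=1001: Γ:[p0=T] Δ:[(p2 → p1)=T] refutes=False
  v=1010: Γ:[p0=T] Δ:[(p2 → p1)=F] refutes=True  ← countermodel

Result: [1, 0, 1, 0]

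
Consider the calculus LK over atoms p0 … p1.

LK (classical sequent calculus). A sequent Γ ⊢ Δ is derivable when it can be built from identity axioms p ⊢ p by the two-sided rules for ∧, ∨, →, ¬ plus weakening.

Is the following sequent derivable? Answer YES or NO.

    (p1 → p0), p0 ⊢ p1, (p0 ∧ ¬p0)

Enumerate valuations to refute Γ ⊢ Δ:
  v=00: Γ:[(p1 → p0)=T, p0=F] Δ:[p1=F, (p0 ∧ ¬p0)=F] refutes=False
  v=01: Γ:[(p1 → p0)=F, p0=F] Δ:[p1=T, (p0 ∧ ¬p0)=F] refutes=False
  v=10: Γ:[(p1 → p0)=T, p0=T] Δ:[p1=F, (p0 ∧ ¬p0)=F] refutes=True  ← countermodel

Result: NO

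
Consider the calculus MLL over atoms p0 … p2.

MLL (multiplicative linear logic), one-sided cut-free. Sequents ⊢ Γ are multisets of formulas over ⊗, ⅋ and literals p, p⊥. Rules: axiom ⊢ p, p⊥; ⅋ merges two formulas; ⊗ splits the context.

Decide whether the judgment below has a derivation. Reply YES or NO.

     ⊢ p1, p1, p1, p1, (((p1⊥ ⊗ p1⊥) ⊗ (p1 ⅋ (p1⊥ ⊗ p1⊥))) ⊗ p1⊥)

Derivation trace:
[⊗]  ⊢ p1, p1, p1, p1, (((p1⊥ ⊗ p1⊥) ⊗ (p1 ⅋ (p1⊥ ⊗ p1⊥))) ⊗ p1⊥)
  [⊗]  ⊢ p1, p1, p1, ((p1⊥ ⊗ p1⊥) ⊗ (p1 ⅋ (p1⊥ ⊗ p1⊥)))
    [⊗]  ⊢ p1, p1, (p1⊥ ⊗ p1⊥)
      [Ax]  ⊢ p1, p1⊥
      [Ax]  ⊢ p1, p1⊥
    [⅋]  ⊢ p1, (p1 ⅋ (p1⊥ ⊗ p1⊥))
      [⊗]  ⊢ p1, p1, (p1⊥ ⊗ p1⊥)
        [Ax]  ⊢ p1, p1⊥
        [Ax]  ⊢ p1, p1⊥
  [Ax]  ⊢ p1, p1⊥

Result: YES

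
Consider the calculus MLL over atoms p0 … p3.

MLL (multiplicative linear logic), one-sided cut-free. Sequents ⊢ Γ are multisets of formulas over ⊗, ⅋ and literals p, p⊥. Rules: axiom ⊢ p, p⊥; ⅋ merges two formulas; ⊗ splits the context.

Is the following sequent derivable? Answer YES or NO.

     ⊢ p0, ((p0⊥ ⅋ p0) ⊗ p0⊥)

Derivation (root first):
[⊗]  ⊢ p0, ((p0⊥ ⅋ p0) ⊗ p0⊥)
  [⅋]  ⊢ (p0⊥ ⅋ p0)
    [Ax]  ⊢ p0, p0⊥
  [Ax]  ⊢ p0, p0⊥

Result: YES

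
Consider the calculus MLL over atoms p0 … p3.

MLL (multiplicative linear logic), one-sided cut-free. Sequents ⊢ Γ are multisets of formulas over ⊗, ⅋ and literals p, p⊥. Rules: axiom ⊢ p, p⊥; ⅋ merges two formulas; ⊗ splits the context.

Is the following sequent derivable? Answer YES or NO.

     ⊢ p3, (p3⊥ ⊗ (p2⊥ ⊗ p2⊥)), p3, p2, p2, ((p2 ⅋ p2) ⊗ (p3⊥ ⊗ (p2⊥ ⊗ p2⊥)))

Derivation (root first):
[⊗]  ⊢ p3, (p3⊥ ⊗ (p2⊥ ⊗ p2⊥)), p3, p2, p2, ((p2 ⅋ p2) ⊗ (p3⊥ ⊗ (p2⊥ ⊗ p2⊥)))
  [⅋]  ⊢ p3, (p3⊥ ⊗ (p2⊥ ⊗ p2⊥)), (p2 ⅋ p2)
    [⊗]  ⊢ p3, p2, p2, (p3⊥ ⊗ (p2⊥ ⊗ p2⊥))
      [Ax]  ⊢ p3, p3⊥
      [⊗]  ⊢ p2, p2, (p2⊥ ⊗ p2⊥)
        [Ax]  ⊢ p2, p2⊥
        [Ax]  ⊢ p2, p2⊥
  [⊗]  ⊢ p3, p2, p2, (p3⊥ ⊗ (p2⊥ ⊗ p2⊥))
    [Ax]  ⊢ p3, p3⊥
    [⊗]  ⊢ p2, p2, (p2⊥ ⊗ p2⊥)
      [Ax]  ⊢ p2, p2⊥
      [Ax]  ⊢ p2, p2⊥

Result: YES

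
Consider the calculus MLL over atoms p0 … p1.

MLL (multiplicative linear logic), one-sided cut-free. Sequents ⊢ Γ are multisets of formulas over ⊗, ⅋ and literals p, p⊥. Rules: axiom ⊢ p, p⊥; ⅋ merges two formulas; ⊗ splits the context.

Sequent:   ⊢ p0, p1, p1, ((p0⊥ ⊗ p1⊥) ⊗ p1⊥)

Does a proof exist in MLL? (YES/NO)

Proof tree:
[⊗]  ⊢ p0, p1, p1, ((p0⊥ ⊗ p1⊥) ⊗ p1⊥)
  [⊗]  ⊢ p0, p1, (p0⊥ ⊗ p1⊥)
    [Ax]  ⊢ p0, p0⊥
    [Ax]  ⊢ p1, p1⊥
  [Ax]  ⊢ p1, p1⊥

Result: YES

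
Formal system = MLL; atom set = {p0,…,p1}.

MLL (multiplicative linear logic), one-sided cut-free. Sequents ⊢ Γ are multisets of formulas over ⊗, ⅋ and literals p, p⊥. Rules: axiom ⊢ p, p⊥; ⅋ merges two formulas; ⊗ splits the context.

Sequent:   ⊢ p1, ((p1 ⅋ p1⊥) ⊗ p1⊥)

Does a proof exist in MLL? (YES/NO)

Derivation trace:
[⊗]  ⊢ p1, ((p1 ⅋ p1⊥) ⊗ p1⊥)
  [⅋]  ⊢ (p1 ⅋ p1⊥)
    [Ax]  ⊢ p1, p1⊥
  [Ax]  ⊢ p1, p1⊥

Result: YES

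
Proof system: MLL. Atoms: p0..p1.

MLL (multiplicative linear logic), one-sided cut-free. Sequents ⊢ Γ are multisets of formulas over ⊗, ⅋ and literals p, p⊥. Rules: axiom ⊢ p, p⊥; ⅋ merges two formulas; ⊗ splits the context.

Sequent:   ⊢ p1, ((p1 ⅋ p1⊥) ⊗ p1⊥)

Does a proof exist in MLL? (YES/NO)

Proof tree:
[⊗]  ⊢ p1, ((p1 ⅋ p1⊥) ⊗ p1⊥)
  [⅋]  ⊢ (p1 ⅋ p1⊥)
    [Ax]  ⊢ p1, p1⊥
  [Ax]  ⊢ p1, p1⊥

Result: YES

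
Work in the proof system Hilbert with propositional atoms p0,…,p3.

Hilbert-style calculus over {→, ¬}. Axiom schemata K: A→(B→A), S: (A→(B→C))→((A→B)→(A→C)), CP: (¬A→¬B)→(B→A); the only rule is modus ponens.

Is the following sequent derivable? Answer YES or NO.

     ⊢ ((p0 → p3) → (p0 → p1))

Enumerate valuations to refute Γ ⊢ Δ:
  v=0000: Γ:[] Δ:[((p0 → p3) → (p0 → p1))=T] refutes=False
  v=0001: Γ:[] Δ:[((p0 → p3) → (p0 → p1))=T] refutes=False
  v=0010: Γ:[] Δ:[((p0 → p3) → (p0 → p1))=T] refutes=False
  v=0011: Γ:[] Δ:[((p0 → p3) → (p0 → p1))=T] refutes=False
  v=0100: Γ:[] Δ:[((p0 → p3) → (p0 → p1))=T] refutes=False
  v=0101: Γ:[] Δ:[((p0 → p3) → (p0 → p1))=T] refutes=False
  v=0110: Γ:[] Δ:[((p0 → p3) → (p0 → p1))=T] refutes=False
  v=0111: Γ:[] Δ:[((p0 → p3) → (p0 → p1))=T] refutes=False
  v=1000: Γ:[] Δ:[((p0 → p3) → (p0 → p1))=T] refutes=False
  v=1001: Γ:[] Δ:[((p0 → p3) → (p0 → p1))=F] refutes=True  ← countermodel

Result: NO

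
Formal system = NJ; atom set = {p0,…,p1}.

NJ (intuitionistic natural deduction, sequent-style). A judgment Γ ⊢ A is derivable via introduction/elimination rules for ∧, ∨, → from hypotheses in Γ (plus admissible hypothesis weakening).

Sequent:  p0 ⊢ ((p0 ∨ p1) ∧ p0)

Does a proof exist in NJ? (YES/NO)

Proof tree:
[∧I] p0 ⊢ ((p0 ∨ p1) ∧ p0)
  [∨I₁] p0 ⊢ (p0 ∨ p1)
    [Ax] p0 ⊢ p0
  [Ax] p0 ⊢ p0

Result: YES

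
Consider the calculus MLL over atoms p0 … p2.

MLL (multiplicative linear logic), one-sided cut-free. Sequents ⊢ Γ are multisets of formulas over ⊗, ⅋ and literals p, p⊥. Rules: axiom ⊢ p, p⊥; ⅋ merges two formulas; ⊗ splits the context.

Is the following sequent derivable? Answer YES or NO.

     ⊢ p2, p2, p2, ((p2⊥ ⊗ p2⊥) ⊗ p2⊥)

Derivation trace:
[⊗]  ⊢ p2, p2, p2, ((p2⊥ ⊗ p2⊥) ⊗ p2⊥)
  [⊗]  ⊢ p2, p2, (p2⊥ ⊗ p2⊥)
    [Ax]  ⊢ p2, p2⊥
    [Ax]  ⊢ p2, p2⊥
  [Ax]  ⊢ p2, p2⊥

Result: YES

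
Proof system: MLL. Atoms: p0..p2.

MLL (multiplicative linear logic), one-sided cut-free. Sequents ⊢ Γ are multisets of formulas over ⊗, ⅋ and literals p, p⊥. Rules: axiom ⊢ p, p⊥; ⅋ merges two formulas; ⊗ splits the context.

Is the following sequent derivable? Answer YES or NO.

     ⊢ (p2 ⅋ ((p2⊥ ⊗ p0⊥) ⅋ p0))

Derivation trace:
[⅋]  ⊢ (p2 ⅋ ((p2⊥ ⊗ p0⊥) ⅋ p0))
  [⅋]  ⊢ p2, ((p2⊥ ⊗ p0⊥) ⅋ p0)
    [⊗]  ⊢ p2, p0, (p2⊥ ⊗ p0⊥)
      [Ax]  ⊢ p2, p2⊥
      [Ax]  ⊢ p0, p0⊥

Result: YES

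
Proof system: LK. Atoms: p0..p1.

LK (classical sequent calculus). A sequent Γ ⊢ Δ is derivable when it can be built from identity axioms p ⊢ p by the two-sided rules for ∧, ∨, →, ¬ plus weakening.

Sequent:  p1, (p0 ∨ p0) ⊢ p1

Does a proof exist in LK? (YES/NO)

Derivation (root first):
[∨L] p1, (p0 ∨ p0) ⊢ p1
  [WL] p1, p0 ⊢ p1
    [Ax] p1 ⊢ p1
  [WL] p1, p0 ⊢ p1
    [Ax] p1 ⊢ p1

Result: YES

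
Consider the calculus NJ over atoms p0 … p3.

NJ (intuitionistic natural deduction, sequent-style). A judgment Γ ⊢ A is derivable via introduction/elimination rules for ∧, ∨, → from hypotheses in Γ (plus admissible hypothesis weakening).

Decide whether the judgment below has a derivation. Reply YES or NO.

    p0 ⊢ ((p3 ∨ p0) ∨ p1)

Derivation trace:
[∨I₁] p0 ⊢ ((p3 ∨ p0) ∨ p1)
  [∨I₂] p0 ⊢ (p3 ∨ p0)
    [Ax] p0 ⊢ p0

Result: YES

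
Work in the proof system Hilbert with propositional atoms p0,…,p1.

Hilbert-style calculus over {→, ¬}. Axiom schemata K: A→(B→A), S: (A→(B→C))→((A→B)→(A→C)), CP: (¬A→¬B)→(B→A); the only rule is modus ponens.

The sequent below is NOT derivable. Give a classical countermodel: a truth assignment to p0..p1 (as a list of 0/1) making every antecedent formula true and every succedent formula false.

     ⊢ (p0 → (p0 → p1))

Enumerate valuations to refute Γ ⊢ Δ:
  v=00: Γ:[] Δ:[(p0 → (p0 → p1))=T] refutes=False
  v=01: Γ:[] Δ:[(p0 → (p0 → p1))=T] refutes=False
  v=10: Γ:[] Δ:[(p0 → (p0 → p1))=F] refutes=True  ← countermodel

Result: [1, 0]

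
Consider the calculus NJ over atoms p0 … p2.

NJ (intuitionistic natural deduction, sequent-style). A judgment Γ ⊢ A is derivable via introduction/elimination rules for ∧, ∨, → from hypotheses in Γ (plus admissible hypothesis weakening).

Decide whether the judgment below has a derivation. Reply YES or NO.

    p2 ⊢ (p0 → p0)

Proof tree:
[Wk] p2 ⊢ (p0 → p0)
  [→I]  ⊢ (p0 → p0)
    [Ax] p0 ⊢ p0

Result: YES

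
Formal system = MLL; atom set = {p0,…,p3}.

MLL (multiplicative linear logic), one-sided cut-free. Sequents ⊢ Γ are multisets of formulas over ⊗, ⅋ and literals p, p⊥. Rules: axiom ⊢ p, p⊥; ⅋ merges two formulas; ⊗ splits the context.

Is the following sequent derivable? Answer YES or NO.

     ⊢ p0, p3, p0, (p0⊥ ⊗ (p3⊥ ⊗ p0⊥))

Derivation (root first):
[⊗]  ⊢ p0, p3, p0, (p0⊥ ⊗ (p3⊥ ⊗ p0⊥))
  [Ax]  ⊢ p0, p0⊥
  [⊗]  ⊢ p3, p0, (p3⊥ ⊗ p0⊥)
    [Ax]  ⊢ p3, p3⊥
    [Ax]  ⊢ p0, p0⊥

Result: YES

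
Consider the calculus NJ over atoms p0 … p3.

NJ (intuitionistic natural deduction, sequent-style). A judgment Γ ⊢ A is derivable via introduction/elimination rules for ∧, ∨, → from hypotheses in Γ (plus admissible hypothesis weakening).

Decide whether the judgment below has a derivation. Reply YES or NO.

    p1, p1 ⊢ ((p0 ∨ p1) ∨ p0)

Derivation trace:
[∨I₁] p1, p1 ⊢ ((p0 ∨ p1) ∨ p0)
  [∨I₂] p1, p1 ⊢ (p0 ∨ p1)
    [Wk] p1, p1 ⊢ p1
      [Ax] p1 ⊢ p1

Result: YES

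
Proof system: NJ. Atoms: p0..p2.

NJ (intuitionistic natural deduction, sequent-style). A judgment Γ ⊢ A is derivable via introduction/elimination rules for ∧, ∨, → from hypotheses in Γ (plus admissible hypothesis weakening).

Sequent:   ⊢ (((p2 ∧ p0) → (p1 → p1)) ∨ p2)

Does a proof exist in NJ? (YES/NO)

Derivation (root first):
[∨I₁]  ⊢ (((p2 ∧ p0) → (p1 → p1)) ∨ p2)
  [→I]  ⊢ ((p2 ∧ p0) → (p1 → p1))
    [Wk] (p2 ∧ p0) ⊢ (p1 → p1)
      [→I]  ⊢ (p1 → p1)
        [Ax] p1 ⊢ p1

Result: YES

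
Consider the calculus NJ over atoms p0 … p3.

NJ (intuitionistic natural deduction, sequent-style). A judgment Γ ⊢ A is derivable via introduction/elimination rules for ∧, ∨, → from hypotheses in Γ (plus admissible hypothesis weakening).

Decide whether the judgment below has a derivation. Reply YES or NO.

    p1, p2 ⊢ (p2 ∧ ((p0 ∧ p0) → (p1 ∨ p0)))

Proof tree:
[∧I] p1, p2 ⊢ (p2 ∧ ((p0 ∧ p0) → (p1 ∨ p0)))
  [Wk] p2, p1 ⊢ p2
    [Ax] p2 ⊢ p2
  [→I] p1 ⊢ ((p0 ∧ p0) → (p1 ∨ p0))
    [Wk] p1, (p0 ∧ p0) ⊢ (p1 ∨ p0)
      [∨I₁] p1 ⊢ (p1 ∨ p0)
        [Ax] p1 ⊢ p1

Result: YES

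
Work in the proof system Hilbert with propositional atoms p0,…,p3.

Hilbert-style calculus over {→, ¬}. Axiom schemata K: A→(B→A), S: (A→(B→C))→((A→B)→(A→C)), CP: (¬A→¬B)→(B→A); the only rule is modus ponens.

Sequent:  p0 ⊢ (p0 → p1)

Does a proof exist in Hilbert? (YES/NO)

Truth-table refutation:
  v=0000: Γ:[p0=F] Δ:[(p0 → p1)=T] refutes=False
  v=0001: Γ:[p0=F] Δ:[(p0 → p1)=T] refutes=False
  v=0010: Γ:[p0=F] Δ:[(p0 → p1)=T] refutes=False
  v=0011: Γ:[p0=F] Δ:[(p0 → p1)=T] refutes=False
  v=0100: Γ:[p0=F] Δ:[(p0 → p1)=T] refutes=False
  v=0101: Γ:[p0=F] Δ:[(p0 → p1)=T] refutes=False
  v=0110: Γ:[p0=F] Δ:[(p0 → p1)=T] refutes=False
  v=0111: Γ:[p0=F] Δ:[(p0 → p1)=T] refutes=False
  v=1000: Γ:[p0=T] Δ:[(p0 → p1)=F] refutes=True  ← countermodel

Result: NO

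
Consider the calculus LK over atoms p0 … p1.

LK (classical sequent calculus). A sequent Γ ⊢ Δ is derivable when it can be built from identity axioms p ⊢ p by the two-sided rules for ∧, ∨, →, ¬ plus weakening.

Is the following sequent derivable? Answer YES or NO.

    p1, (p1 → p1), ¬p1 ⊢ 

Derivation (root first):
[¬L] p1, (p1 → p1), ¬p1 ⊢ 
  [→L] p1, (p1 → p1) ⊢ p1
    [Ax] p1 ⊢ p1
    [Ax] p1 ⊢ p1

Result: YES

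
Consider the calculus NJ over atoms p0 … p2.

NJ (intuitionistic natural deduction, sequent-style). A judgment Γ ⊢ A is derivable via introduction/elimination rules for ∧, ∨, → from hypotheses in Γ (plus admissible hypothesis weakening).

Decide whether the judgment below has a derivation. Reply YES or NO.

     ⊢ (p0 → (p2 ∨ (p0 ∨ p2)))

Proof tree:
[→I]  ⊢ (p0 → (p2 ∨ (p0 ∨ p2)))
  [∨I₂] p0 ⊢ (p2 ∨ (p0 ∨ p2))
    [∨I₁] p0 ⊢ (p0 ∨ p2)
      [Ax] p0 ⊢ p0

Result: YES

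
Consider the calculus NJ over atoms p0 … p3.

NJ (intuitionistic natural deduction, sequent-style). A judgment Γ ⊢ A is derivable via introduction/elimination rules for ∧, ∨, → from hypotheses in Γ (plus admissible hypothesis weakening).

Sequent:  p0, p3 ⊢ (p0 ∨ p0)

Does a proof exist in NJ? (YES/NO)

Proof tree:
[∨I₂] p0, p3 ⊢ (p0 ∨ p0)
  [Wk] p0, p3 ⊢ p0
    [Ax] p0 ⊢ p0

Result: YES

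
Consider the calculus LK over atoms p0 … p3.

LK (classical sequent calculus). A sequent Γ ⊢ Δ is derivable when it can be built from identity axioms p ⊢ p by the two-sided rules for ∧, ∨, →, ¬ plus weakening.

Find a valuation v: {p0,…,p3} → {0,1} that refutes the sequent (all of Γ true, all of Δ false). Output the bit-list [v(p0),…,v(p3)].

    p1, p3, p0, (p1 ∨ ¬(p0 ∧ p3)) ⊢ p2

Search for a countermodel by truth-table:
  v=0000: Γ:[p1=F, p3=F, p0=F, (p1 ∨ ¬(p0 ∧ p3))=T] Δ:[p2=F] refutes=False
  v=0001: Γ:[p1=F, p3=T, p0=F, (p1 ∨ ¬(p0 ∧ p3))=T] Δ:[p2=F] refutes=False
  v=0010: Γ:[p1=F, p3=F, p0=F, (p1 ∨ ¬(p0 ∧ p3))=T] Δ:[p2=T] refutes=False
  v=0011: Γ:[p1=F, p3=T, p0=F, (p1 ∨ ¬(p0 ∧ p3))=T] Δ:[p2=T] refutes=False
  v=0100: Γ:[p1=T, p3=F, p0=F, (p1 ∨ ¬(p0 ∧ p3))=T] Δ:[p2=F] refutes=False
  v=0101: Γ:[p1=T, p3=T, p0=F, (p1 ∨ ¬(p0 ∧ p3))=T] Δ:[p2=F] refutes=False
  v=0110: Γ:[p1=T, p3=F, p0=F, (p1 ∨ ¬(p0 ∧ p3))=T] Δ:[p2=T] refutes=False
  v=0111: Γ:[p1=T, p3=T, p0=F, (p1 ∨ ¬(p0 ∧ p3))=T] Δ:[p2=T] refutes=False
  v=1000: Γ:[p1=F, p3=F, p0=T, (p1 ∨ ¬(p0 ∧ p3))=T] Δ:[p2=F] refutes=False
  v=1001: Γ:[p1=F, p3=T, p0=T, (p1 ∨ ¬(p0 ∧ p3))=F] Δ:[p2=F] refutes=False
  v=1010: Γ:[p1=F, p3=F, p0=T, (p1 ∨ ¬(p0 ∧ p3))=T] Δ:[p2=T] refutes=False
  v=1011: Γ:[p1=F, p3=T, p0=T, (p1 ∨ ¬(p0 ∧ p3))=F] Δ:[p2=T] refutes=False
  v=1100: Γ:[p1=T, p3=F, p0=T, (p1 ∨ ¬(p0 ∧ p3))=T] Δ:[p2=F] refutes=False
  v=1101: Γ:[p1=T, p3=T, p0=T, (p1 ∨ ¬(p0 ∧ p3))=T] Δ:[p2=F] refutes=True  ← countermodel

Result: [1, 1, 0, 1]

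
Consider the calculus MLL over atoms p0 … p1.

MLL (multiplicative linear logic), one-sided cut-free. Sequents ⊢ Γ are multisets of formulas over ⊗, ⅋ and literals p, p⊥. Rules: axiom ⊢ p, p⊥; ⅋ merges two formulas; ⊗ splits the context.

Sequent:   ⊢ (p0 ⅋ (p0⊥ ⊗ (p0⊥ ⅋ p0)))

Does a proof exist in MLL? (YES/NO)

Derivation trace:
[⅋]  ⊢ (p0 ⅋ (p0⊥ ⊗ (p0⊥ ⅋ p0)))
  [⊗]  ⊢ p0, (p0⊥ ⊗ (p0⊥ ⅋ p0))
    [Ax]  ⊢ p0, p0⊥
    [⅋]  ⊢ (p0⊥ ⅋ p0)
      [Ax]  ⊢ p0, p0⊥

Result: YES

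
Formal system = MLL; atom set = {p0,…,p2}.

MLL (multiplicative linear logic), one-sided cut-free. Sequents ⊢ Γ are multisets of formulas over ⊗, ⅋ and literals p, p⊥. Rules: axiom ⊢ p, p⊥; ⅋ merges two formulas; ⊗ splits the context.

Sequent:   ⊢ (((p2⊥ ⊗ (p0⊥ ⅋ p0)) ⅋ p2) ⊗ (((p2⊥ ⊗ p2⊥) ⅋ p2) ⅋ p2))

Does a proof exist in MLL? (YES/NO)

Proof tree:
[⊗]  ⊢ (((p2⊥ ⊗ (p0⊥ ⅋ p0)) ⅋ p2) ⊗ (((p2⊥ ⊗ p2⊥) ⅋ p2) ⅋ p2))
  [⅋]  ⊢ ((p2⊥ ⊗ (p0⊥ ⅋ p0)) ⅋ p2)
    [⊗]  ⊢ p2, (p2⊥ ⊗ (p0⊥ ⅋ p0))
      [Ax]  ⊢ p2, p2⊥
      [⅋]  ⊢ (p0⊥ ⅋ p0)
        [Ax]  ⊢ p0, p0⊥
  [⅋]  ⊢ (((p2⊥ ⊗ p2⊥) ⅋ p2) ⅋ p2)
    [⅋]  ⊢ p2, ((p2⊥ ⊗ p2⊥) ⅋ p2)
      [⊗]  ⊢ p2, p2, (p2⊥ ⊗ p2⊥)
        [Ax]  ⊢ p2, p2⊥
        [Ax]  ⊢ p2, p2⊥

Result: YES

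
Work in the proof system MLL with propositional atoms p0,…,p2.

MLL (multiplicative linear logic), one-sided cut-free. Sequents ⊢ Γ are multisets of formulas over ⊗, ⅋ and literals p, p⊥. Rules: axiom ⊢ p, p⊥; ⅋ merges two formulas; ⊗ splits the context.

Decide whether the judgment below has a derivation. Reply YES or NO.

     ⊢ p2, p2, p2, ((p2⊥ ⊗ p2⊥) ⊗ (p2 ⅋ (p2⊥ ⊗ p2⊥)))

Derivation (root first):
[⊗]  ⊢ p2, p2, p2, ((p2⊥ ⊗ p2⊥) ⊗ (p2 ⅋ (p2⊥ ⊗ p2⊥)))
  [⊗]  ⊢ p2, p2, (p2⊥ ⊗ p2⊥)
    [Ax]  ⊢ p2, p2⊥
    [Ax]  ⊢ p2, p2⊥
  [⅋]  ⊢ p2, (p2 ⅋ (p2⊥ ⊗ p2⊥))
    [⊗]  ⊢ p2, p2, (p2⊥ ⊗ p2⊥)
      [Ax]  ⊢ p2, p2⊥
      [Ax]  ⊢ p2, p2⊥

Result: YES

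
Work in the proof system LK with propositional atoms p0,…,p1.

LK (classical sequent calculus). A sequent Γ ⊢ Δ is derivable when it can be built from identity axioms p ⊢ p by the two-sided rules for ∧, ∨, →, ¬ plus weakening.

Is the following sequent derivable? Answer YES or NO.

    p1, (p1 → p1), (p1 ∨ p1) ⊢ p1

Proof tree:
[∨L] p1, (p1 → p1), (p1 ∨ p1) ⊢ p1
  [WL] p1, (p1 → p1), p1 ⊢ p1
    [→L] p1, (p1 → p1) ⊢ p1
      [Ax] p1 ⊢ p1
      [Ax] p1 ⊢ p1
  [Ax] p1 ⊢ p1

Result: YES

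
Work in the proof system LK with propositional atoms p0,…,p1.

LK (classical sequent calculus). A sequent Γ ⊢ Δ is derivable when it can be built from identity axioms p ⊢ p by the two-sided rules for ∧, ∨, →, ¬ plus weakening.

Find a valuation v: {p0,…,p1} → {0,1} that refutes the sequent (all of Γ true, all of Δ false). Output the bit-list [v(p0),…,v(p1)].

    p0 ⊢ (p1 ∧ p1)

Enumerate valuations to refute Γ ⊢ Δ:
  v=00: Γ:[p0=F] Δ:[(p1 ∧ p1)=F] refutes=False
  v=01: Γ:[p0=F] Δ:[(p1 ∧ p1)=T] refutes=False
  v=10: Γ:[p0=T] Δ:[(p1 ∧ p1)=F] refutes=True  ← countermodel

Result: [1, 0]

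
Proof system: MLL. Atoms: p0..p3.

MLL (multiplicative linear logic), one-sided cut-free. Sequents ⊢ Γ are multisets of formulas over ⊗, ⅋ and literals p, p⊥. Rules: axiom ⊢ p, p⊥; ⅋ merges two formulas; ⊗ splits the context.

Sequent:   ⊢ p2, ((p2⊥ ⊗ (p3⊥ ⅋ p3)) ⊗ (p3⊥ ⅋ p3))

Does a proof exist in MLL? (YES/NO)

Proof tree:
[⊗]  ⊢ p2, ((p2⊥ ⊗ (p3⊥ ⅋ p3)) ⊗ (p3⊥ ⅋ p3))
  [⊗]  ⊢ p2, (p2⊥ ⊗ (p3⊥ ⅋ p3))
    [Ax]  ⊢ p2, p2⊥
    [⅋]  ⊢ (p3⊥ ⅋ p3)
      [Ax]  ⊢ p3, p3⊥
  [⅋]  ⊢ (p3⊥ ⅋ p3)
    [Ax]  ⊢ p3, p3⊥

Result: YES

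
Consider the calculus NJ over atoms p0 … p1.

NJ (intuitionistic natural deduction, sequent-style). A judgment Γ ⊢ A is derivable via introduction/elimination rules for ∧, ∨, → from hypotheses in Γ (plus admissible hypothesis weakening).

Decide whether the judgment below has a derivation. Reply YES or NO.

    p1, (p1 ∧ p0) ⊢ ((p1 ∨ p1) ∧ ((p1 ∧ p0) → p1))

Derivation trace:
[∧I] p1, (p1 ∧ p0) ⊢ ((p1 ∨ p1) ∧ ((p1 ∧ p0) → p1))
  [∨I₂] p1, (p1 ∧ p0) ⊢ (p1 ∨ p1)
    [Wk] p1, (p1 ∧ p0) ⊢ p1
      [Ax] p1 ⊢ p1
  [→I] p1 ⊢ ((p1 ∧ p0) → p1)
    [Wk] p1, (p1 ∧ p0) ⊢ p1
      [Ax] p1 ⊢ p1

Result: YES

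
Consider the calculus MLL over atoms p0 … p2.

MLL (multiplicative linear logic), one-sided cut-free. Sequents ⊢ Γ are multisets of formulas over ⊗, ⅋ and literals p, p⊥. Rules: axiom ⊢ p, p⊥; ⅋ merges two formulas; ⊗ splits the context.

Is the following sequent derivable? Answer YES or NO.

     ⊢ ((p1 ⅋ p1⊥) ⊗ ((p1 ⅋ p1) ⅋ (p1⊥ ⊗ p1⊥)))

Derivation trace:
[⊗]  ⊢ ((p1 ⅋ p1⊥) ⊗ ((p1 ⅋ p1) ⅋ (p1⊥ ⊗ p1⊥)))
  [⅋]  ⊢ (p1 ⅋ p1⊥)
    [Ax]  ⊢ p1, p1⊥
  [⅋]  ⊢ ((p1 ⅋ p1) ⅋ (p1⊥ ⊗ p1⊥))
    [⅋]  ⊢ (p1⊥ ⊗ p1⊥), (p1 ⅋ p1)
      [⊗]  ⊢ p1, p1, (p1⊥ ⊗ p1⊥)
        [Ax]  ⊢ p1, p1⊥
        [Ax]  ⊢ p1, p1⊥

Result: YES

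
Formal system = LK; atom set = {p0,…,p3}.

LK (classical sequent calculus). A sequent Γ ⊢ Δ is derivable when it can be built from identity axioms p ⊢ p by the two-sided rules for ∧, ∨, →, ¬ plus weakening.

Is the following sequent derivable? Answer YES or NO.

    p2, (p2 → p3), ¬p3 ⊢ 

Derivation (root first):
[¬L] p2, (p2 → p3), ¬p3 ⊢ 
  [→L] p2, (p2 → p3) ⊢ p3
    [Ax] p2 ⊢ p2
    [Ax] p3 ⊢ p3

Result: YES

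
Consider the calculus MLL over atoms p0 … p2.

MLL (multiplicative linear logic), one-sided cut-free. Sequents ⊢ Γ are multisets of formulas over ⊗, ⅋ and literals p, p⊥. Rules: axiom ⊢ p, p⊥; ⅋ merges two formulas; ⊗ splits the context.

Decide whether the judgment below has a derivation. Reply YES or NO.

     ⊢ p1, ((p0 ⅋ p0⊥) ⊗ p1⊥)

Proof tree:
[⊗]  ⊢ p1, ((p0 ⅋ p0⊥) ⊗ p1⊥)
  [⅋]  ⊢ (p0 ⅋ p0⊥)
    [Ax]  ⊢ p0, p0⊥
  [Ax]  ⊢ p1, p1⊥

Result: YES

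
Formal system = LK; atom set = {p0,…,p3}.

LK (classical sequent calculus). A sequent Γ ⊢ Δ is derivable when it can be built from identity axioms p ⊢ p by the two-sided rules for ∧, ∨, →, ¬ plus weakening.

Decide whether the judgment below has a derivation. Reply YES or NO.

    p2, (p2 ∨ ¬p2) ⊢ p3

Truth-table refutation:
  v=0000: Γ:[p2=F, (p2 ∨ ¬p2)=T] Δ:[p3=F] refutes=False
  v=0001: Γ:[p2=F, (p2 ∨ ¬p2)=T] Δ:[p3=T] refutes=False
  v=0010: Γ:[p2=T, (p2 ∨ ¬p2)=T] Δ:[p3=F] refutes=True  ← countermodel

Result: NO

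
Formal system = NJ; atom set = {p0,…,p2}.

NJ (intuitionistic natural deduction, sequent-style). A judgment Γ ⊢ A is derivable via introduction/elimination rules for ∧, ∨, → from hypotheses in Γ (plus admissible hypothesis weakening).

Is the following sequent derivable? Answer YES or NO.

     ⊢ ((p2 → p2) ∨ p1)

Proof tree:
[∨I₁]  ⊢ ((p2 → p2) ∨ p1)
  [→I]  ⊢ (p2 → p2)
    [Ax] p2 ⊢ p2

Result: YES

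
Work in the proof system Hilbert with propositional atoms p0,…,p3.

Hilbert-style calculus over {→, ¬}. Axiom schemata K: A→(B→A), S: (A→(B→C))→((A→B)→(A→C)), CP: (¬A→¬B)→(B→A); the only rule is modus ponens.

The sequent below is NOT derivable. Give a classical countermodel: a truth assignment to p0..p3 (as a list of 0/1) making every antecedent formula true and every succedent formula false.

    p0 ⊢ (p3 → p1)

Truth-table refutation:
  v=0000: Γ:[p0=F] Δ:[(p3 → p1)=T] refutes=False
  v=0001: Γ:[p0=F] Δ:[(p3 → p1)=F] refutes=False
  v=0010: Γ:[p0=F] Δ:[(p3 → p1)=T] refutes=False
  v=0011: Γ:[p0=F] Δ:[(p3 → p1)=F] refutes=False
  v=0100: Γ:[p0=F] Δ:[(p3 → p1)=T] refutes=False
  v=0101: Γ:[p0=F] Δ:[(p3 → p1)=T] refutes=False
  v=0110: Γ:[p0=F] Δ:[(p3 → p1)=T] refutes=False
  v=0111: Γ:[p0=F] Δ:[(p3 → p1)=T] refutes=False
  v=1000: Γ:[p0=T] Δ:[(p3 → p1)=T] refutes=False
  v=1001: Γ:[p0=T] Δ:[(p3 → p1)=F] refutes=True  ← countermodel

Result: [1, 0, 0, 1]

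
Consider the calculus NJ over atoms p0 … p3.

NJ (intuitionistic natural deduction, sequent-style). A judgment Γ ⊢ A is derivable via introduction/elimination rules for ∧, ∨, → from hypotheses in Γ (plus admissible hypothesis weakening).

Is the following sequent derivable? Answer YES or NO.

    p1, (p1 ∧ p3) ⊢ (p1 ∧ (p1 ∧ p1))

Derivation (root first):
[∧I] p1, (p1 ∧ p3) ⊢ (p1 ∧ (p1 ∧ p1))
  [Ax] p1 ⊢ p1
  [Wk] p1, (p1 ∧ p3) ⊢ (p1 ∧ p1)
    [∧I] p1 ⊢ (p1 ∧ p1)
      [Ax] p1 ⊢ p1
      [Ax] p1 ⊢ p1

Result: YES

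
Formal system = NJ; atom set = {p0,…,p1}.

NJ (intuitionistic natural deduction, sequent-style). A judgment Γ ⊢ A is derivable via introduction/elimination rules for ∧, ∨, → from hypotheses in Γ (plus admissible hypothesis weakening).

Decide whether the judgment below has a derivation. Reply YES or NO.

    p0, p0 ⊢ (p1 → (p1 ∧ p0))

Derivation (root first):
[Wk] p0, p0 ⊢ (p1 → (p1 ∧ p0))
  [→I] p0 ⊢ (p1 → (p1 ∧ p0))
    [∧I] p1, p0 ⊢ (p1 ∧ p0)
      [Ax] p1 ⊢ p1
      [Ax] p0 ⊢ p0

Result: YES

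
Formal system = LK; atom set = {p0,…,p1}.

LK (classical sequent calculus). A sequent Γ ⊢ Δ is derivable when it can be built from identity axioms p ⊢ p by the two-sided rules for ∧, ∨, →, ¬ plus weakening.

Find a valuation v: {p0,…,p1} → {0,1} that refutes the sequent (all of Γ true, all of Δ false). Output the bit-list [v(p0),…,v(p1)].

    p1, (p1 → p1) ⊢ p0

Truth-table refutation:
  v=00: Γ:[p1=F, (p1 → p1)=T] Δ:[p0=F] refutes=False
  v=01: Γ:[p1=T, (p1 → p1)=T] Δ:[p0=F] refutes=True  ← countermodel

Result: [0, 1]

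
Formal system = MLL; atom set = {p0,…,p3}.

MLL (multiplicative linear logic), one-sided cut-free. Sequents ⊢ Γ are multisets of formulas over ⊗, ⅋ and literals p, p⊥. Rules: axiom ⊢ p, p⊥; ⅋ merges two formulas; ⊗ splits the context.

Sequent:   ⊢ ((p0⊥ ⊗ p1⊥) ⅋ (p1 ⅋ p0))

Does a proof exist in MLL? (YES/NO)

Derivation (root first):
[⅋]  ⊢ ((p0⊥ ⊗ p1⊥) ⅋ (p1 ⅋ p0))
  [⅋]  ⊢ (p0⊥ ⊗ p1⊥), (p1 ⅋ p0)
    [⊗]  ⊢ p0, p1, (p0⊥ ⊗ p1⊥)
      [Ax]  ⊢ p0, p0⊥
      [Ax]  ⊢ p1, p1⊥

Result: YES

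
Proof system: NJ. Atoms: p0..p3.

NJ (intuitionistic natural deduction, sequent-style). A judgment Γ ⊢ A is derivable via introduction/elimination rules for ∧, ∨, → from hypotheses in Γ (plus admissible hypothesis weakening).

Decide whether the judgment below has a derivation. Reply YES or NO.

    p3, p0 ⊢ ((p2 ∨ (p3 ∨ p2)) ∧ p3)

Derivation (root first):
[∧I] p3, p0 ⊢ ((p2 ∨ (p3 ∨ p2)) ∧ p3)
  [∨I₂] p3 ⊢ (p2 ∨ (p3 ∨ p2))
    [∨I₁] p3 ⊢ (p3 ∨ p2)
      [Ax] p3 ⊢ p3
  [Wk] p3, p0 ⊢ p3
    [Ax] p3 ⊢ p3

Result: YES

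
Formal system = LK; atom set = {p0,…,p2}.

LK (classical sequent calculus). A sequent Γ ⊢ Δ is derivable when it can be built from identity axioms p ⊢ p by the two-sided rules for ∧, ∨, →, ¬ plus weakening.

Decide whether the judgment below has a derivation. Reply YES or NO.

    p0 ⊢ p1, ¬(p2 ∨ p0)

Truth-table refutation:
  v=000: Γ:[p0=F] Δ:[p1=F, ¬(p2 ∨ p0)=T] refutes=False
  v=001: Γ:[p0=F] Δ:[p1=F, ¬(p2 ∨ p0)=F] refutes=False
  v=010: Γ:[p0=F] Δ:[p1=T, ¬(p2 ∨ p0)=T] refutes=False
  v=011: Γ:[p0=F] Δ:[p1=T, ¬(p2 ∨ p0)=F] refutes=False
  v=100: Γ:[p0=T] Δ:[p1=F, ¬(p2 ∨ p0)=F] refutes=True  ← countermodel

Result: NO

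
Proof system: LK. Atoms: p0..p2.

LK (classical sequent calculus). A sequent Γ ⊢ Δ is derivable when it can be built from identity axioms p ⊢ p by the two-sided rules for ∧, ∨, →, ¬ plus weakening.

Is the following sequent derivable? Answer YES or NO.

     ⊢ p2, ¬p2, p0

Derivation trace:
[WR]  ⊢ p2, ¬p2, p0
  [¬R]  ⊢ p2, ¬p2
    [Ax] p2 ⊢ p2

Result: YES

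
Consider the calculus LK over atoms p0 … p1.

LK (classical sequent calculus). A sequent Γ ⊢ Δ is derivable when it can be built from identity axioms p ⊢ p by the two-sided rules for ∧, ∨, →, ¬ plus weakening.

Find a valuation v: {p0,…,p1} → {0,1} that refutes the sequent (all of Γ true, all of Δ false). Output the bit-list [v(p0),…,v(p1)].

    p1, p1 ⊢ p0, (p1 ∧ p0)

Search for a countermodel by truth-table:
  v=00: Γ:[p1=F, p1=F] Δ:[p0=F, (p1 ∧ p0)=F] refutes=False
  v=01: Γ:[p1=T, p1=T] Δ:[p0=F, (p1 ∧ p0)=F] refutes=True  ← countermodel

Result: [0, 1]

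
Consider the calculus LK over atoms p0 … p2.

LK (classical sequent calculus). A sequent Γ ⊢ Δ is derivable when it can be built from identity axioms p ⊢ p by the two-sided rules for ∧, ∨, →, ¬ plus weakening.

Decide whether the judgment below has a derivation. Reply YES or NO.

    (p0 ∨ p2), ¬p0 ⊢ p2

Proof tree:
[¬L] (p0 ∨ p2), ¬p0 ⊢ p2
  [∨L] (p0 ∨ p2) ⊢ p2, p0
    [Ax] p0 ⊢ p0
    [Ax] p2 ⊢ p2

Result: YES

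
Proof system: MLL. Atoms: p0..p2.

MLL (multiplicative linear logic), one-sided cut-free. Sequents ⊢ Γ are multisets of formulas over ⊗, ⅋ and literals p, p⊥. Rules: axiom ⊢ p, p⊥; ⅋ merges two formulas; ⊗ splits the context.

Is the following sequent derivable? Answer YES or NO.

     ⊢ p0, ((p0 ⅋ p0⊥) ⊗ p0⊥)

Derivation trace:
[⊗]  ⊢ p0, ((p0 ⅋ p0⊥) ⊗ p0⊥)
  [⅋]  ⊢ (p0 ⅋ p0⊥)
    [Ax]  ⊢ p0, p0⊥
  [Ax]  ⊢ p0, p0⊥

Result: YES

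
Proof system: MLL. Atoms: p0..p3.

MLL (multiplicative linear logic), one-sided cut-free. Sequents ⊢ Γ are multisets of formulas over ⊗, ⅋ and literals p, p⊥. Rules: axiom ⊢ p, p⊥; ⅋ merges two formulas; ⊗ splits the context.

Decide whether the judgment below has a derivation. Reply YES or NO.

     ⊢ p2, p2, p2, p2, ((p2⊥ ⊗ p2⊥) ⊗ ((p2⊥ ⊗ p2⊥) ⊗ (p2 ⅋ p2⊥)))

Proof tree:
[⊗]  ⊢ p2, p2, p2, p2, ((p2⊥ ⊗ p2⊥) ⊗ ((p2⊥ ⊗ p2⊥) ⊗ (p2 ⅋ p2⊥)))
  [⊗]  ⊢ p2, p2, (p2⊥ ⊗ p2⊥)
    [Ax]  ⊢ p2, p2⊥
    [Ax]  ⊢ p2, p2⊥
  [⊗]  ⊢ p2, p2, ((p2⊥ ⊗ p2⊥) ⊗ (p2 ⅋ p2⊥))
    [⊗]  ⊢ p2, p2, (p2⊥ ⊗ p2⊥)
      [Ax]  ⊢ p2, p2⊥
      [Ax]  ⊢ p2, p2⊥
    [⅋]  ⊢ (p2 ⅋ p2⊥)
      [Ax]  ⊢ p2, p2⊥

Result: YES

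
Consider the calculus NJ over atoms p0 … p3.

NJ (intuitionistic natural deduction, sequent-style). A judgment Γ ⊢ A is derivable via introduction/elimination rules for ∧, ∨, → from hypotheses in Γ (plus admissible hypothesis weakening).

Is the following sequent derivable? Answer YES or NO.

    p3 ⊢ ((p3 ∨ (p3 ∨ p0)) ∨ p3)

Derivation (root first):
[∨I₁] p3 ⊢ ((p3 ∨ (p3 ∨ p0)) ∨ p3)
  [∨I₂] p3 ⊢ (p3 ∨ (p3 ∨ p0))
    [∨I₁] p3 ⊢ (p3 ∨ p0)
      [Ax] p3 ⊢ p3

Result: YES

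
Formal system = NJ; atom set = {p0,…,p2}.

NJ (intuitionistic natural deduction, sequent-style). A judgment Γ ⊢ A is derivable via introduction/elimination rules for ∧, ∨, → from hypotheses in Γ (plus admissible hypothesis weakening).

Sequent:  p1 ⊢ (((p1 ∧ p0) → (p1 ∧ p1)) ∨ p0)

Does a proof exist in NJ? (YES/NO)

Derivation (root first):
[∨I₁] p1 ⊢ (((p1 ∧ p0) → (p1 ∧ p1)) ∨ p0)
  [→I] p1 ⊢ ((p1 ∧ p0) → (p1 ∧ p1))
    [Wk] p1, (p1 ∧ p0) ⊢ (p1 ∧ p1)
      [∧I] p1 ⊢ (p1 ∧ p1)
        [Ax] p1 ⊢ p1
        [Ax] p1 ⊢ p1

Result: YES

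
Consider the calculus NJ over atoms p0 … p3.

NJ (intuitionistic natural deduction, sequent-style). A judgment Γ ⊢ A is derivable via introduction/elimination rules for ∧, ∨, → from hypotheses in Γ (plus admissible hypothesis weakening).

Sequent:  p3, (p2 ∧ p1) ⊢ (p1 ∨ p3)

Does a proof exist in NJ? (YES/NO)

Proof tree:
[∨I₂] p3, (p2 ∧ p1) ⊢ (p1 ∨ p3)
  [Wk] p3, (p2 ∧ p1) ⊢ p3
    [Ax] p3 ⊢ p3

Result: YES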